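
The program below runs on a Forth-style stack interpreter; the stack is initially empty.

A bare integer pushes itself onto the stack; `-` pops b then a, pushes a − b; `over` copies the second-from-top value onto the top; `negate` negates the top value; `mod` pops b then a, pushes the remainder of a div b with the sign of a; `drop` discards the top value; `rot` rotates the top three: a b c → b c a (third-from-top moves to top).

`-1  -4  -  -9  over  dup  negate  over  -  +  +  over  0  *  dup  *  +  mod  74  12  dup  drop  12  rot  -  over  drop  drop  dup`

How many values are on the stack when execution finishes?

-1     : -1
-4     : -1 -4
-      : 3
-9     : 3 -9
over   : 3 -9 3
dup    : 3 -9 3 3
negate : 3 -9 3 -3
over   : 3 -9 3 -3 3
-      : 3 -9 3 -6
+      : 3 -9 -3
+      : 3 -12
over   : 3 -12 3
0      : 3 -12 3 0
*      : 3 -12 0
dup    : 3 -12 0 0
*      : 3 -12 0
+      : 3 -12
mod    : 3
74     : 3 74
12     : 3 74 12
dup    : 3 74 12 12
drop   : 3 74 12
12     : 3 74 12 12
rot    : 3 12 12 74
-      : 3 12 -62
over   : 3 12 -62 12
drop   : 3 12 -62
drop   : 3 12
dup    : 3 12 12

3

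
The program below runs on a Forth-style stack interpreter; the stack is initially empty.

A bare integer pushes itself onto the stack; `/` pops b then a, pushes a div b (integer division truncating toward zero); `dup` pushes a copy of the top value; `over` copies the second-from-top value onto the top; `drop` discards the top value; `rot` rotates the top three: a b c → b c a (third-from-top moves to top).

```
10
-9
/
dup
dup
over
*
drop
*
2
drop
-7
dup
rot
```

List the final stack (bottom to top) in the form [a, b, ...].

[-7, -7, 1]

10   -> 10
-9   -> 10 -9
/    -> -1
dup  -> -1 -1
dup  -> -1 -1 -1
over -> -1 -1 -1 -1
*    -> -1 -1 1
drop -> -1 -1
*    -> 1
2    -> 1 2
drop -> 1
-7   -> 1 -7
dup  -> 1 -7 -7
rot  -> -7 -7 1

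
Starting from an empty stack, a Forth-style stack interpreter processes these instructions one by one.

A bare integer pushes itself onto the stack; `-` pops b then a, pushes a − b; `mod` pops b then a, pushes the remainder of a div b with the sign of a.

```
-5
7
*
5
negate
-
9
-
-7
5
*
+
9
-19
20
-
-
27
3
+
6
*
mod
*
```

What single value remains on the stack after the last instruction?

-3552

-5     → -5
7      → -5 7
*      → -35
5      → -35 5
negate → -35 -5
-      → -30
9      → -30 9
-      → -39
-7     → -39 -7
5      → -39 -7 5
*      → -39 -35
+      → -74
9      → -74 9
-19    → -74 9 -19
20     → -74 9 -19 20
-      → -74 9 -39
-      → -74 48
27     → -74 48 27
3      → -74 48 27 3
+      → -74 48 30
6      → -74 48 30 6
*      → -74 48 180
mod    → -74 48
*      → -3552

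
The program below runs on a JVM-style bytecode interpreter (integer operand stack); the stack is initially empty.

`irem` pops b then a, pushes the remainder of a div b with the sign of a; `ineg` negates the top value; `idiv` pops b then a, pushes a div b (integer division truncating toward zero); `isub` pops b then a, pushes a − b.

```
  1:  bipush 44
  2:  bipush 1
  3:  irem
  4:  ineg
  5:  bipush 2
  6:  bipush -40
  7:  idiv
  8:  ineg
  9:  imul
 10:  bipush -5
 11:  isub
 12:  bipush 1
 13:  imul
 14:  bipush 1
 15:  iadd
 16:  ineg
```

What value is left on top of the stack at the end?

bipush 44  → 44
bipush 1   → 44 1
irem       → 0
ineg       → 0
bipush 2   → 0 2
bipush -40 → 0 2 -40
idiv       → 0 0
ineg       → 0 0
imul       → 0
bipush -5  → 0 -5
isub       → 5
bipush 1   → 5 1
imul       → 5
bipush 1   → 5 1
iadd       → 6
ineg       → -6

-6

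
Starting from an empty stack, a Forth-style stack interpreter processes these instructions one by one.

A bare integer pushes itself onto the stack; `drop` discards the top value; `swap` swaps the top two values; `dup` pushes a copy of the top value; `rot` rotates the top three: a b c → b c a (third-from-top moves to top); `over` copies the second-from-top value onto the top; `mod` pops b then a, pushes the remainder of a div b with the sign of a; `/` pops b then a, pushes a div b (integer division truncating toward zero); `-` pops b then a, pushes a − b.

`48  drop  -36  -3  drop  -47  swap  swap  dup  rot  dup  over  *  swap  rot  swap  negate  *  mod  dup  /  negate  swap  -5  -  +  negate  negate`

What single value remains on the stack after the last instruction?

-43

48      [48]
drop    []
-36     [-36]
-3      [-36, -3]
drop    [-36]
-47     [-36, -47]
swap    [-47, -36]
swap    [-36, -47]
dup     [-36, -47, -47]
rot     [-47, -47, -36]
dup     [-47, -47, -36, -36]
over    [-47, -47, -36, -36, -36]
*       [-47, -47, -36, 1296]
swap    [-47, -47, 1296, -36]
rot     [-47, 1296, -36, -47]
swap    [-47, 1296, -47, -36]
negate  [-47, 1296, -47, 36]
*       [-47, 1296, -1692]
mod     [-47, 1296]
dup     [-47, 1296, 1296]
/       [-47, 1]
negate  [-47, -1]
swap    [-1, -47]
-5      [-1, -47, -5]
-       [-1, -42]
+       [-43]
negate  [43]
negate  [-43]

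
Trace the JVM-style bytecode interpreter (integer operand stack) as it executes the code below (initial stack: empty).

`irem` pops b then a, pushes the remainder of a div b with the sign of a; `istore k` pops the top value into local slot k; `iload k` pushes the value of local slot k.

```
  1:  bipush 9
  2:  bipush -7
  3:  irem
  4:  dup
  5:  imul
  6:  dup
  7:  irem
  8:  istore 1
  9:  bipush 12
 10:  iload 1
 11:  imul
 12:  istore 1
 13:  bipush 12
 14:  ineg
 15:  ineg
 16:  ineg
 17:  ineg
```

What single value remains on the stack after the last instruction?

12

bipush 9  : [9]
bipush -7 : [9, -7]
irem      : [2]
dup       : [2, 2]
imul      : [4]
dup       : [4, 4]
irem      : [0]
istore 1  : []
bipush 12 : [12]
iload 1   : [12, 0]
imul      : [0]
istore 1  : []
bipush 12 : [12]
ineg      : [-12]
ineg      : [12]
ineg      : [-12]
ineg      : [12]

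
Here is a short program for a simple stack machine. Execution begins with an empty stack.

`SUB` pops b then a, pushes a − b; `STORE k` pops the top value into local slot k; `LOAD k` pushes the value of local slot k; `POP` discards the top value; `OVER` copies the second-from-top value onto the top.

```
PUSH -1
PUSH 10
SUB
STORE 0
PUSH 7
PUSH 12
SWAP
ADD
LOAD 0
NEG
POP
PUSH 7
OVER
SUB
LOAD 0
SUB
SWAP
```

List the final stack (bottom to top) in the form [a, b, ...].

PUSH -1 → [-1]
PUSH 10 → [-1, 10]
SUB     → [-11]
STORE 0 → []
PUSH 7  → [7]
PUSH 12 → [7, 12]
SWAP    → [12, 7]
ADD     → [19]
LOAD 0  → [19, -11]
NEG     → [19, 11]
POP     → [19]
PUSH 7  → [19, 7]
OVER    → [19, 7, 19]
SUB     → [19, -12]
LOAD 0  → [19, -12, -11]
SUB     → [19, -1]
SWAP    → [-1, 19]

[-1, 19]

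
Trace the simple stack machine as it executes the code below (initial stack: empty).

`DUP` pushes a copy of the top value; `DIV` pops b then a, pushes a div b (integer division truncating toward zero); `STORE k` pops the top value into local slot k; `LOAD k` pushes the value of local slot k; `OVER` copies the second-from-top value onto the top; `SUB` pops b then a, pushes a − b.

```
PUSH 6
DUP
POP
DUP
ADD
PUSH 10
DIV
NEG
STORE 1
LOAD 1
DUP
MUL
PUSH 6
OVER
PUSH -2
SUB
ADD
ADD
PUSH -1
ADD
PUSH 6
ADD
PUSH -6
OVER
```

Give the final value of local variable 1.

PUSH 6  : 6
DUP     : 6 6
POP     : 6
DUP     : 6 6
ADD     : 12
PUSH 10 : 12 10
DIV     : 1
NEG     : -1
STORE 1 : (empty)
LOAD 1  : -1
DUP     : -1 -1
MUL     : 1
PUSH 6  : 1 6
OVER    : 1 6 1
PUSH -2 : 1 6 1 -2
SUB     : 1 6 3
ADD     : 1 9
ADD     : 10
PUSH -1 : 10 -1
ADD     : 9
PUSH 6  : 9 6
ADD     : 15
PUSH -6 : 15 -6
OVER    : 15 -6 15

-1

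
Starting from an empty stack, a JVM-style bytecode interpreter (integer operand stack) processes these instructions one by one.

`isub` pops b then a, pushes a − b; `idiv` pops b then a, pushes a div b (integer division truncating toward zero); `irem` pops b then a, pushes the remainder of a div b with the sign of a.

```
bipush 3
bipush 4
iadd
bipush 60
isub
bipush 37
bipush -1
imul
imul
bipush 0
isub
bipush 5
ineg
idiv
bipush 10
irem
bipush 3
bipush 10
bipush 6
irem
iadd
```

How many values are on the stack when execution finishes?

bipush 3  : [3]
bipush 4  : [3, 4]
iadd      : [7]
bipush 60 : [7, 60]
isub      : [-53]
bipush 37 : [-53, 37]
bipush -1 : [-53, 37, -1]
imul      : [-53, -37]
imul      : [1961]
bipush 0  : [1961, 0]
isub      : [1961]
bipush 5  : [1961, 5]
ineg      : [1961, -5]
idiv      : [-392]
bipush 10 : [-392, 10]
irem      : [-2]
bipush 3  : [-2, 3]
bipush 10 : [-2, 3, 10]
bipush 6  : [-2, 3, 10, 6]
irem      : [-2, 3, 4]
iadd      : [-2, 7]

2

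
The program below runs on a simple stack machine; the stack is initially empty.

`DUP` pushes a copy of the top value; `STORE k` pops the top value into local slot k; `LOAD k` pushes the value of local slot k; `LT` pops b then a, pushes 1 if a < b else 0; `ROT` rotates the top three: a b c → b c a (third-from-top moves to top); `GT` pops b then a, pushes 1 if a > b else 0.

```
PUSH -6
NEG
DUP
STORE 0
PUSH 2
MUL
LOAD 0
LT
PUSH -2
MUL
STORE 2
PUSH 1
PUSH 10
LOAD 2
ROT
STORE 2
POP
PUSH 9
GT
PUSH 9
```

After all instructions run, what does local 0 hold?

6

PUSH -6 -> -6
NEG     -> 6
DUP     -> 6 6
STORE 0 -> 6
PUSH 2  -> 6 2
MUL     -> 12
LOAD 0  -> 12 6
LT      -> 0
PUSH -2 -> 0 -2
MUL     -> 0
STORE 2 -> (empty)
PUSH 1  -> 1
PUSH 10 -> 1 10
LOAD 2  -> 1 10 0
ROT     -> 10 0 1
STORE 2 -> 10 0
POP     -> 10
PUSH 9  -> 10 9
GT      -> 1
PUSH 9  -> 1 9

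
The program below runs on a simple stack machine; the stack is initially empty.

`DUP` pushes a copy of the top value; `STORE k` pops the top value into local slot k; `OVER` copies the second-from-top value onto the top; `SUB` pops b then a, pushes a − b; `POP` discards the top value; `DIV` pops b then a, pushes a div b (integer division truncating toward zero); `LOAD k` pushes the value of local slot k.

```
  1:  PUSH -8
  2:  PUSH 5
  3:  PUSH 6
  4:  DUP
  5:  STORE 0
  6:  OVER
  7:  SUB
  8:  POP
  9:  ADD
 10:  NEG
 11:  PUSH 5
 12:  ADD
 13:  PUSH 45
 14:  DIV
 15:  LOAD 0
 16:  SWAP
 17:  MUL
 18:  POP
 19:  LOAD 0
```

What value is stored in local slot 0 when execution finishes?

PUSH -8 : [-8]
PUSH 5  : [-8, 5]
PUSH 6  : [-8, 5, 6]
DUP     : [-8, 5, 6, 6]
STORE 0 : [-8, 5, 6]
OVER    : [-8, 5, 6, 5]
SUB     : [-8, 5, 1]
POP     : [-8, 5]
ADD     : [-3]
NEG     : [3]
PUSH 5  : [3, 5]
ADD     : [8]
PUSH 45 : [8, 45]
DIV     : [0]
LOAD 0  : [0, 6]
SWAP    : [6, 0]
MUL     : [0]
POP     : []
LOAD 0  : [6]

6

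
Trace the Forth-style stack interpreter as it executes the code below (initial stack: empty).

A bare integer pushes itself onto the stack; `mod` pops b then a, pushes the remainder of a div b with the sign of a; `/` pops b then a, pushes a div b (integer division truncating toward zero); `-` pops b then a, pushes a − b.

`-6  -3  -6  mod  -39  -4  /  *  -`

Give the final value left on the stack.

21

-6  -> [-6]
-3  -> [-6, -3]
-6  -> [-6, -3, -6]
mod -> [-6, -3]
-39 -> [-6, -3, -39]
-4  -> [-6, -3, -39, -4]
/   -> [-6, -3, 9]
*   -> [-6, -27]
-   -> [21]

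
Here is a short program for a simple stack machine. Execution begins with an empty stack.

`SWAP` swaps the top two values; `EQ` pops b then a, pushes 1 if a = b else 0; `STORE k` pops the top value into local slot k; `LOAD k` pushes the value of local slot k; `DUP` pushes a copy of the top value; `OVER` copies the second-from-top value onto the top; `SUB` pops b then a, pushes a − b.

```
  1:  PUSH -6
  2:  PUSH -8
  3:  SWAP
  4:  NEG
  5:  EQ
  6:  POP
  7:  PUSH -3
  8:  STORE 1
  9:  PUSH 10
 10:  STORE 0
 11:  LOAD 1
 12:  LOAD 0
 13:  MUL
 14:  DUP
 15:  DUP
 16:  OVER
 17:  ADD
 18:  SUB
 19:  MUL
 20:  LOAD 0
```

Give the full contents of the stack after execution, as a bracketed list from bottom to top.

PUSH -6 → -6
PUSH -8 → -6 -8
SWAP    → -8 -6
NEG     → -8 6
EQ      → 0
POP     → (empty)
PUSH -3 → -3
STORE 1 → (empty)
PUSH 10 → 10
STORE 0 → (empty)
LOAD 1  → -3
LOAD 0  → -3 10
MUL     → -30
DUP     → -30 -30
DUP     → -30 -30 -30
OVER    → -30 -30 -30 -30
ADD     → -30 -30 -60
SUB     → -30 30
MUL     → -900
LOAD 0  → -900 10

[-900, 10]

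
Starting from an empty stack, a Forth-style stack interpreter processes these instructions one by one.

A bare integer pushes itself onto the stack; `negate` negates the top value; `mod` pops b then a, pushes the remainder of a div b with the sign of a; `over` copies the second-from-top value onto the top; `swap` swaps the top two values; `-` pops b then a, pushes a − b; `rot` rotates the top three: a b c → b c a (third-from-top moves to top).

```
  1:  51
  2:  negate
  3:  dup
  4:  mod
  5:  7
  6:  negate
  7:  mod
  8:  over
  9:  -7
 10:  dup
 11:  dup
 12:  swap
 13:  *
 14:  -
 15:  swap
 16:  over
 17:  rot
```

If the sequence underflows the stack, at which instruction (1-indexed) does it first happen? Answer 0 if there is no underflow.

8

51     → [51]
negate → [-51]
dup    → [-51, -51]
mod    → [0]
7      → [0, 7]
negate → [0, -7]
mod    → [0]
over  — needs 2 operands, stack has 1 → underflow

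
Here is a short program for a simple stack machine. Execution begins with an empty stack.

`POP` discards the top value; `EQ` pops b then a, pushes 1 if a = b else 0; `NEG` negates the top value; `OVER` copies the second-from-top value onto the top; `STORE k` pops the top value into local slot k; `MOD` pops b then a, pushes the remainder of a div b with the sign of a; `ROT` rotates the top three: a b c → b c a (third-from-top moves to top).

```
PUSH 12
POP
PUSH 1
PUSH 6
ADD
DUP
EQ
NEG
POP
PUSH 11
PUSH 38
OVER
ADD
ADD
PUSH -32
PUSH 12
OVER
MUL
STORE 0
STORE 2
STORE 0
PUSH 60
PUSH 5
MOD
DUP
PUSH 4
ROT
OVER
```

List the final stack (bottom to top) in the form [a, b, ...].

PUSH 12   12
POP       (empty)
PUSH 1    1
PUSH 6    1 6
ADD       7
DUP       7 7
EQ        1
NEG       -1
POP       (empty)
PUSH 11   11
PUSH 38   11 38
OVER      11 38 11
ADD       11 49
ADD       60
PUSH -32  60 -32
PUSH 12   60 -32 12
OVER      60 -32 12 -32
MUL       60 -32 -384
STORE 0   60 -32
STORE 2   60
STORE 0   (empty)
PUSH 60   60
PUSH 5    60 5
MOD       0
DUP       0 0
PUSH 4    0 0 4
ROT       0 4 0
OVER      0 4 0 4

[0, 4, 0, 4]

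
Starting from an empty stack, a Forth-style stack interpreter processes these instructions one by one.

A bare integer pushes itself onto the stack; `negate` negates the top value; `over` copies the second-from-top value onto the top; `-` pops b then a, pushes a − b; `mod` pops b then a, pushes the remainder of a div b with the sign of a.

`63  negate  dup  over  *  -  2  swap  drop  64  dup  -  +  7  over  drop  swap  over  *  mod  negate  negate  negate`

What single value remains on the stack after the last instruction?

63     -> 63
negate -> -63
dup    -> -63 -63
over   -> -63 -63 -63
*      -> -63 3969
-      -> -4032
2      -> -4032 2
swap   -> 2 -4032
drop   -> 2
64     -> 2 64
dup    -> 2 64 64
-      -> 2 0
+      -> 2
7      -> 2 7
over   -> 2 7 2
drop   -> 2 7
swap   -> 7 2
over   -> 7 2 7
*      -> 7 14
mod    -> 7
negate -> -7
negate -> 7
negate -> -7

-7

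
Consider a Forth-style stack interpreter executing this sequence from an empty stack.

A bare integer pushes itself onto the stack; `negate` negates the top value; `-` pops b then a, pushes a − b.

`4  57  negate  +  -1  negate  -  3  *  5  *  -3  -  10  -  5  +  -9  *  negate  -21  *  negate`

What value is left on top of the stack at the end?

-153468

4      -> [4]
57     -> [4, 57]
negate -> [4, -57]
+      -> [-53]
-1     -> [-53, -1]
negate -> [-53, 1]
-      -> [-54]
3      -> [-54, 3]
*      -> [-162]
5      -> [-162, 5]
*      -> [-810]
-3     -> [-810, -3]
-      -> [-807]
10     -> [-807, 10]
-      -> [-817]
5      -> [-817, 5]
+      -> [-812]
-9     -> [-812, -9]
*      -> [7308]
negate -> [-7308]
-21    -> [-7308, -21]
*      -> [153468]
negate -> [-153468]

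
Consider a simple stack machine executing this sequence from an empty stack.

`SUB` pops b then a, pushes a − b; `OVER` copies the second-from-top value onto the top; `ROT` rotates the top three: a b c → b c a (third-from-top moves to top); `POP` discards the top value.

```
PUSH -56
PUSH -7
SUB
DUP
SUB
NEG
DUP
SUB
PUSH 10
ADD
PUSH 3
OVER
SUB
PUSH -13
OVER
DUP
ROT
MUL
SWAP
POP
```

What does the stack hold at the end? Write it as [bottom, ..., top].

PUSH -56  [-56]
PUSH -7   [-56, -7]
SUB       [-49]
DUP       [-49, -49]
SUB       [0]
NEG       [0]
DUP       [0, 0]
SUB       [0]
PUSH 10   [0, 10]
ADD       [10]
PUSH 3    [10, 3]
OVER      [10, 3, 10]
SUB       [10, -7]
PUSH -13  [10, -7, -13]
OVER      [10, -7, -13, -7]
DUP       [10, -7, -13, -7, -7]
ROT       [10, -7, -7, -7, -13]
MUL       [10, -7, -7, 91]
SWAP      [10, -7, 91, -7]
POP       [10, -7, 91]

[10, -7, 91]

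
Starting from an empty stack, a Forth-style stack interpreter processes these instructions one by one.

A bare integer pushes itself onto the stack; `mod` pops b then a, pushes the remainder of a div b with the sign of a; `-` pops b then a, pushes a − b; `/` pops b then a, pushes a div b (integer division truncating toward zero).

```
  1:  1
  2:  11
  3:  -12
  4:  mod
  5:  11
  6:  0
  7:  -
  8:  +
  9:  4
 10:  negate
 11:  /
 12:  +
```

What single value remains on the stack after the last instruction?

-4

1      : 1
11     : 1 11
-12    : 1 11 -12
mod    : 1 11
11     : 1 11 11
0      : 1 11 11 0
-      : 1 11 11
+      : 1 22
4      : 1 22 4
negate : 1 22 -4
/      : 1 -5
+      : -4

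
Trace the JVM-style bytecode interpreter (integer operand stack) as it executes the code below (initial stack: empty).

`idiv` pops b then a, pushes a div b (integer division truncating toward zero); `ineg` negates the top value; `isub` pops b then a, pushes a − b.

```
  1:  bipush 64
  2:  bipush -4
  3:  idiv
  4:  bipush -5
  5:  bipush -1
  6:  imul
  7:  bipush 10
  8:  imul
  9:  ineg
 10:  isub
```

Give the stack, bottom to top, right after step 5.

[-16, -5, -1]

bipush 64 → [64]
bipush -4 → [64, -4]
idiv      → [-16]
bipush -5 → [-16, -5]
bipush -1 → [-16, -5, -1]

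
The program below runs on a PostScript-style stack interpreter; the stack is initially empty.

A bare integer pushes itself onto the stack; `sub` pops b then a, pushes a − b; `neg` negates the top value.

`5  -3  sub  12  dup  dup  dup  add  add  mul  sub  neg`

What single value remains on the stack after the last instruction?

5   → 5
-3  → 5 -3
sub → 8
12  → 8 12
dup → 8 12 12
dup → 8 12 12 12
dup → 8 12 12 12 12
add → 8 12 12 24
add → 8 12 36
mul → 8 432
sub → -424
neg → 424

424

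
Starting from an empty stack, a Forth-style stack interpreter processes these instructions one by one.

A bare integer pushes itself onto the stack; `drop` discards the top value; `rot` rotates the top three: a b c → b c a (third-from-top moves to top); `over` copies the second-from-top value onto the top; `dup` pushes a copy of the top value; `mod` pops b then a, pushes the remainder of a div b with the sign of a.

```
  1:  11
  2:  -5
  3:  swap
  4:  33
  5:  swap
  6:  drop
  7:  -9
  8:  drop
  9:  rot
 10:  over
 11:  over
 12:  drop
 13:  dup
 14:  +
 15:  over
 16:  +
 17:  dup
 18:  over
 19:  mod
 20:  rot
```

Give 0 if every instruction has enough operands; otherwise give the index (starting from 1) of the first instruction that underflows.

11   → [11]
-5   → [11, -5]
swap → [-5, 11]
33   → [-5, 11, 33]
swap → [-5, 33, 11]
drop → [-5, 33]
-9   → [-5, 33, -9]
drop → [-5, 33]
rot  — needs 3 operands, stack has 2 → underflow

9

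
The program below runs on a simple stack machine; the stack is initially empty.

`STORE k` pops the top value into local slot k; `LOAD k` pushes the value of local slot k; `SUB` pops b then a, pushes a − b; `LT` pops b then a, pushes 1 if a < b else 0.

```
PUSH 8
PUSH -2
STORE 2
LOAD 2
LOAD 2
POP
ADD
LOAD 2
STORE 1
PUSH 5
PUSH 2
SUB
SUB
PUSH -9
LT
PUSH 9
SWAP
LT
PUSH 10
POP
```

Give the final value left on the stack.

PUSH 8  → [8]
PUSH -2 → [8, -2]
STORE 2 → [8]
LOAD 2  → [8, -2]
LOAD 2  → [8, -2, -2]
POP     → [8, -2]
ADD     → [6]
LOAD 2  → [6, -2]
STORE 1 → [6]
PUSH 5  → [6, 5]
PUSH 2  → [6, 5, 2]
SUB     → [6, 3]
SUB     → [3]
PUSH -9 → [3, -9]
LT      → [0]
PUSH 9  → [0, 9]
SWAP    → [9, 0]
LT      → [0]
PUSH 10 → [0, 10]
POP     → [0]

0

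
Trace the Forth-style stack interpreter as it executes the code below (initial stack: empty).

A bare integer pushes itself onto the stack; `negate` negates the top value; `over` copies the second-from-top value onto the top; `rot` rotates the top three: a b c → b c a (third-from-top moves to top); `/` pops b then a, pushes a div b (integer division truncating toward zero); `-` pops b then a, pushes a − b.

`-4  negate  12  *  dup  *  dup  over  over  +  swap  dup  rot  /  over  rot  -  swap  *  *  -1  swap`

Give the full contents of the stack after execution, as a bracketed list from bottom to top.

[-1, 0]

-4      -4
negate  4
12      4 12
*       48
dup     48 48
*       2304
dup     2304 2304
over    2304 2304 2304
over    2304 2304 2304 2304
+       2304 2304 4608
swap    2304 4608 2304
dup     2304 4608 2304 2304
rot     2304 2304 2304 4608
/       2304 2304 0
over    2304 2304 0 2304
rot     2304 0 2304 2304
-       2304 0 0
swap    2304 0 0
*       2304 0
*       0
-1      0 -1
swap    -1 0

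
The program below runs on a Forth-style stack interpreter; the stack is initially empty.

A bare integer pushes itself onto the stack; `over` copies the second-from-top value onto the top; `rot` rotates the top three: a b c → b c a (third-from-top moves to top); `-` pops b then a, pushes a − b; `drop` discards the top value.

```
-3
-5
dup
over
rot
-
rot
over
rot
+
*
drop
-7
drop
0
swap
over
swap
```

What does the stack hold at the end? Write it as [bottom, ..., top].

-3   : -3
-5   : -3 -5
dup  : -3 -5 -5
over : -3 -5 -5 -5
rot  : -3 -5 -5 -5
-    : -3 -5 0
rot  : -5 0 -3
over : -5 0 -3 0
rot  : -5 -3 0 0
+    : -5 -3 0
*    : -5 0
drop : -5
-7   : -5 -7
drop : -5
0    : -5 0
swap : 0 -5
over : 0 -5 0
swap : 0 0 -5

[0, 0, -5]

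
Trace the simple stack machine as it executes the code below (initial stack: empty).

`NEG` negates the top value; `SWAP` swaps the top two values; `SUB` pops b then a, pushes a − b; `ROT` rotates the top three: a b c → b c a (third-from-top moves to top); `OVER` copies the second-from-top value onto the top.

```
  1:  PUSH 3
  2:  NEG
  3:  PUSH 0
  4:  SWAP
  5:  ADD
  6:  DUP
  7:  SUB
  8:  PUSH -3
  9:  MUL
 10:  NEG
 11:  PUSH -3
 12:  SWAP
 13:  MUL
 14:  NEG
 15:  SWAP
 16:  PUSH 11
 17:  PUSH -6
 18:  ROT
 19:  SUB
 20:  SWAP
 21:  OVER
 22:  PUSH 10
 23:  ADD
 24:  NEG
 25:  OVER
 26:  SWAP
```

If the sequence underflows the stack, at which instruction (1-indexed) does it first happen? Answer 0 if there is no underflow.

15

PUSH 3   [3]
NEG      [-3]
PUSH 0   [-3, 0]
SWAP     [0, -3]
ADD      [-3]
DUP      [-3, -3]
SUB      [0]
PUSH -3  [0, -3]
MUL      [0]
NEG      [0]
PUSH -3  [0, -3]
SWAP     [-3, 0]
MUL      [0]
NEG      [0]
SWAP  — needs 2 operands, stack has 1 → underflow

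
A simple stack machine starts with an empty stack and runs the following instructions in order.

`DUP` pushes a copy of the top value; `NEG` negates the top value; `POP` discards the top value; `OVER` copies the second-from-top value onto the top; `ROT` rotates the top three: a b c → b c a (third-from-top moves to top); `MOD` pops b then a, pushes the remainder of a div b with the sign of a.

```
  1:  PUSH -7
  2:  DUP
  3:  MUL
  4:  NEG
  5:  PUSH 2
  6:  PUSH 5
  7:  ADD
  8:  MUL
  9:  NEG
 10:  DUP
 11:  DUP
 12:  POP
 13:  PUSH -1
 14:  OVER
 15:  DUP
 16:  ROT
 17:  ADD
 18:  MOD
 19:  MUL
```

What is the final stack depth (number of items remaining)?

2

PUSH -7  -7
DUP      -7 -7
MUL      49
NEG      -49
PUSH 2   -49 2
PUSH 5   -49 2 5
ADD      -49 7
MUL      -343
NEG      343
DUP      343 343
DUP      343 343 343
POP      343 343
PUSH -1  343 343 -1
OVER     343 343 -1 343
DUP      343 343 -1 343 343
ROT      343 343 343 343 -1
ADD      343 343 343 342
MOD      343 343 1
MUL      343 343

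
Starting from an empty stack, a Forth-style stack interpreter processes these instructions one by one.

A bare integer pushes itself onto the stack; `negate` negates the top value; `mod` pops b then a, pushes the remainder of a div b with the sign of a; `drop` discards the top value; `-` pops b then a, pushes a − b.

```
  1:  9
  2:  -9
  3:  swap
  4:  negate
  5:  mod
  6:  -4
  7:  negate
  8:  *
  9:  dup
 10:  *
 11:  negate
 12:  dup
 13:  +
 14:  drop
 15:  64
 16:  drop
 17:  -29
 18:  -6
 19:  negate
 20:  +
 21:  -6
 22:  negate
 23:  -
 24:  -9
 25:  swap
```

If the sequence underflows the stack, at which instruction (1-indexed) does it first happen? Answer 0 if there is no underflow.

0

9      -> [9]
-9     -> [9, -9]
swap   -> [-9, 9]
negate -> [-9, -9]
mod    -> [0]
-4     -> [0, -4]
negate -> [0, 4]
*      -> [0]
dup    -> [0, 0]
*      -> [0]
negate -> [0]
dup    -> [0, 0]
+      -> [0]
drop   -> []
64     -> [64]
drop   -> []
-29    -> [-29]
-6     -> [-29, -6]
negate -> [-29, 6]
+      -> [-23]
-6     -> [-23, -6]
negate -> [-23, 6]
-      -> [-29]
-9     -> [-29, -9]
swap   -> [-9, -29]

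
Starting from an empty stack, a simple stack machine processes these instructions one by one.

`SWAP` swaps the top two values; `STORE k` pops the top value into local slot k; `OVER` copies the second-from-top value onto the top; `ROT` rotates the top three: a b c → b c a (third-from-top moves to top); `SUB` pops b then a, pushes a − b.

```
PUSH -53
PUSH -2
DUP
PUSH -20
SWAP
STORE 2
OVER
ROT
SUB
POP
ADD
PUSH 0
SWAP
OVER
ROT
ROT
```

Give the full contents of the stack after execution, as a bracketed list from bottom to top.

PUSH -53 : [-53]
PUSH -2  : [-53, -2]
DUP      : [-53, -2, -2]
PUSH -20 : [-53, -2, -2, -20]
SWAP     : [-53, -2, -20, -2]
STORE 2  : [-53, -2, -20]
OVER     : [-53, -2, -20, -2]
ROT      : [-53, -20, -2, -2]
SUB      : [-53, -20, 0]
POP      : [-53, -20]
ADD      : [-73]
PUSH 0   : [-73, 0]
SWAP     : [0, -73]
OVER     : [0, -73, 0]
ROT      : [-73, 0, 0]
ROT      : [0, 0, -73]

[0, 0, -73]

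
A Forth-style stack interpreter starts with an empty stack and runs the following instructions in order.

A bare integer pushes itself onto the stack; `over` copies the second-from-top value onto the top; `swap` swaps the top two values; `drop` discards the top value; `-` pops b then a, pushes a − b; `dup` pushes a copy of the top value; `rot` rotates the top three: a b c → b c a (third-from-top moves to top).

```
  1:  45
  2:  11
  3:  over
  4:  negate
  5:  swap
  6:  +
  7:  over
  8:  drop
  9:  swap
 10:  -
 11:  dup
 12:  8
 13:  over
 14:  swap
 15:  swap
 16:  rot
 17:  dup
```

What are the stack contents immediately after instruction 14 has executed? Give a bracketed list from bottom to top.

[-79, -79, -79, 8]

45     → [45]
11     → [45, 11]
over   → [45, 11, 45]
negate → [45, 11, -45]
swap   → [45, -45, 11]
+      → [45, -34]
over   → [45, -34, 45]
drop   → [45, -34]
swap   → [-34, 45]
-      → [-79]
dup    → [-79, -79]
8      → [-79, -79, 8]
over   → [-79, -79, 8, -79]
swap   → [-79, -79, -79, 8]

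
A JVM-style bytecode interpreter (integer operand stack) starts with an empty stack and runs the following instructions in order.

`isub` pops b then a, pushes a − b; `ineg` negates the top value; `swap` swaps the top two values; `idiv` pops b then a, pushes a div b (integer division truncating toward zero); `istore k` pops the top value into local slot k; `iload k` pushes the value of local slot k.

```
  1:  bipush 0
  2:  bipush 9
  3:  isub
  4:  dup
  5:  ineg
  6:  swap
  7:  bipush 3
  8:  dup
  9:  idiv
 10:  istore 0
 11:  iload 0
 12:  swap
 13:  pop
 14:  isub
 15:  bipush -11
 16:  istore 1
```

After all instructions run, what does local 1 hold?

-11

bipush 0   → 0
bipush 9   → 0 9
isub       → -9
dup        → -9 -9
ineg       → -9 9
swap       → 9 -9
bipush 3   → 9 -9 3
dup        → 9 -9 3 3
idiv       → 9 -9 1
istore 0   → 9 -9
iload 0    → 9 -9 1
swap       → 9 1 -9
pop        → 9 1
isub       → 8
bipush -11 → 8 -11
istore 1   → 8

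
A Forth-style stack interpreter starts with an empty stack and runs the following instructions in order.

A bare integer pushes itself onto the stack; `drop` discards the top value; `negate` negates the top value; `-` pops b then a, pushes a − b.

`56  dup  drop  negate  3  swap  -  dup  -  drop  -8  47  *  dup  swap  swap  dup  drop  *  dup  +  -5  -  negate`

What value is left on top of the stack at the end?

-282757

56     → 56
dup    → 56 56
drop   → 56
negate → -56
3      → -56 3
swap   → 3 -56
-      → 59
dup    → 59 59
-      → 0
drop   → (empty)
-8     → -8
47     → -8 47
*      → -376
dup    → -376 -376
swap   → -376 -376
swap   → -376 -376
dup    → -376 -376 -376
drop   → -376 -376
*      → 141376
dup    → 141376 141376
+      → 282752
-5     → 282752 -5
-      → 282757
negate → -282757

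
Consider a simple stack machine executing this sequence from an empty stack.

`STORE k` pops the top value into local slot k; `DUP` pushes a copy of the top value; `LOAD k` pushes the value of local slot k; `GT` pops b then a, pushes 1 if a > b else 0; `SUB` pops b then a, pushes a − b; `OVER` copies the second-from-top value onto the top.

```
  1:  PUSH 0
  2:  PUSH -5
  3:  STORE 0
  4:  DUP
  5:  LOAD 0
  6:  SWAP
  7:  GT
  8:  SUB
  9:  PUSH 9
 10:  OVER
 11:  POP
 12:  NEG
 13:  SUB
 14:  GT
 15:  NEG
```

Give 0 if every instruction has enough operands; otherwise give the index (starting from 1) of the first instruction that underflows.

14

PUSH 0  → 0
PUSH -5 → 0 -5
STORE 0 → 0
DUP     → 0 0
LOAD 0  → 0 0 -5
SWAP    → 0 -5 0
GT      → 0 0
SUB     → 0
PUSH 9  → 0 9
OVER    → 0 9 0
POP     → 0 9
NEG     → 0 -9
SUB     → 9
GT  — needs 2 operands, stack has 1 → underflow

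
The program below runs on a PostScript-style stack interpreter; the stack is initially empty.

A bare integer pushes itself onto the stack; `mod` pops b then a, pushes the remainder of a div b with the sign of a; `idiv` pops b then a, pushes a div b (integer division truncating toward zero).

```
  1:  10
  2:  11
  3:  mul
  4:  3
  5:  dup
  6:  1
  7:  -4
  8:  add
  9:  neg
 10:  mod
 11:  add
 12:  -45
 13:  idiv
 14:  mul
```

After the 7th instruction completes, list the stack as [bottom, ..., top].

10  : [10]
11  : [10, 11]
mul : [110]
3   : [110, 3]
dup : [110, 3, 3]
1   : [110, 3, 3, 1]
-4  : [110, 3, 3, 1, -4]

[110, 3, 3, 1, -4]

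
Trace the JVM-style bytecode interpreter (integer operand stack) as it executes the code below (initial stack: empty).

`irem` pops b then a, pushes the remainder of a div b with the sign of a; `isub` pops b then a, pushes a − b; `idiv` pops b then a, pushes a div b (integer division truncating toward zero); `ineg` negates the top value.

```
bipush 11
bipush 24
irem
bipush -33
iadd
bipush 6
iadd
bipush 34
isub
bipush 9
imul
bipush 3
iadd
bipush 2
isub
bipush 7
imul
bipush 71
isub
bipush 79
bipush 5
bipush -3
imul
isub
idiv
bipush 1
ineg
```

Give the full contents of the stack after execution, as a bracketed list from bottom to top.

[-34, -1]

bipush 11   11
bipush 24   11 24
irem        11
bipush -33  11 -33
iadd        -22
bipush 6    -22 6
iadd        -16
bipush 34   -16 34
isub        -50
bipush 9    -50 9
imul        -450
bipush 3    -450 3
iadd        -447
bipush 2    -447 2
isub        -449
bipush 7    -449 7
imul        -3143
bipush 71   -3143 71
isub        -3214
bipush 79   -3214 79
bipush 5    -3214 79 5
bipush -3   -3214 79 5 -3
imul        -3214 79 -15
isub        -3214 94
idiv        -34
bipush 1    -34 1
ineg        -34 -1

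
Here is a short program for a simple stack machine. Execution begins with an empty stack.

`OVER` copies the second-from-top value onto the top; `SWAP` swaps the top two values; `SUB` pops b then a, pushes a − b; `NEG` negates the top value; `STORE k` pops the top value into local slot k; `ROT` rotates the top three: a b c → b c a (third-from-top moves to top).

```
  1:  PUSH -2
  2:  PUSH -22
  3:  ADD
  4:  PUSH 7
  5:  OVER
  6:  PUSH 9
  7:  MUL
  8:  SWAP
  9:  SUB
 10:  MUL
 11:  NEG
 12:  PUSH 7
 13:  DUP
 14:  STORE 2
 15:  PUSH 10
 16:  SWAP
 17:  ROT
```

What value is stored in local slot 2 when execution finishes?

7

PUSH -2  → [-2]
PUSH -22 → [-2, -22]
ADD      → [-24]
PUSH 7   → [-24, 7]
OVER     → [-24, 7, -24]
PUSH 9   → [-24, 7, -24, 9]
MUL      → [-24, 7, -216]
SWAP     → [-24, -216, 7]
SUB      → [-24, -223]
MUL      → [5352]
NEG      → [-5352]
PUSH 7   → [-5352, 7]
DUP      → [-5352, 7, 7]
STORE 2  → [-5352, 7]
PUSH 10  → [-5352, 7, 10]
SWAP     → [-5352, 10, 7]
ROT      → [10, 7, -5352]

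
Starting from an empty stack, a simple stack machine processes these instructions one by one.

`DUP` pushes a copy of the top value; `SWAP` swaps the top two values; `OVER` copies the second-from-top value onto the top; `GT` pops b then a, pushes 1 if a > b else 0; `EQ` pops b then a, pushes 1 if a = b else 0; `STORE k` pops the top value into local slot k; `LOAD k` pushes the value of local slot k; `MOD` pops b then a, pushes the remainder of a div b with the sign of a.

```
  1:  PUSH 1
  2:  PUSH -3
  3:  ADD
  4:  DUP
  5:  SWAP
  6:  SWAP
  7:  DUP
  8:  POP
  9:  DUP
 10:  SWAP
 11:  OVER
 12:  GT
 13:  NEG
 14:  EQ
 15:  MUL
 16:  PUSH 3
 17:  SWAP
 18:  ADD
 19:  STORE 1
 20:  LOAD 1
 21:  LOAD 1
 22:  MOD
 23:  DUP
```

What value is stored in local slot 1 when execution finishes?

3

PUSH 1   1
PUSH -3  1 -3
ADD      -2
DUP      -2 -2
SWAP     -2 -2
SWAP     -2 -2
DUP      -2 -2 -2
POP      -2 -2
DUP      -2 -2 -2
SWAP     -2 -2 -2
OVER     -2 -2 -2 -2
GT       -2 -2 0
NEG      -2 -2 0
EQ       -2 0
MUL      0
PUSH 3   0 3
SWAP     3 0
ADD      3
STORE 1  (empty)
LOAD 1   3
LOAD 1   3 3
MOD      0
DUP      0 0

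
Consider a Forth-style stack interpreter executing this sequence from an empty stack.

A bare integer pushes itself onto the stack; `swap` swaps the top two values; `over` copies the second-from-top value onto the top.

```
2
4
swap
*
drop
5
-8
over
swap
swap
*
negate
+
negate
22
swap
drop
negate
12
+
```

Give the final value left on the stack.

-10

2      : [2]
4      : [2, 4]
swap   : [4, 2]
*      : [8]
drop   : []
5      : [5]
-8     : [5, -8]
over   : [5, -8, 5]
swap   : [5, 5, -8]
swap   : [5, -8, 5]
*      : [5, -40]
negate : [5, 40]
+      : [45]
negate : [-45]
22     : [-45, 22]
swap   : [22, -45]
drop   : [22]
negate : [-22]
12     : [-22, 12]
+      : [-10]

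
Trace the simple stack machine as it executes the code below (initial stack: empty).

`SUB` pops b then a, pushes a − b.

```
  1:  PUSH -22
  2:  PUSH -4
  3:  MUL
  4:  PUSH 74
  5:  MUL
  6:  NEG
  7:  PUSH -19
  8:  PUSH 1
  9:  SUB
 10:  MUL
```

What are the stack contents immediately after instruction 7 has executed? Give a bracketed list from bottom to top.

[-6512, -19]

PUSH -22  -22
PUSH -4   -22 -4
MUL       88
PUSH 74   88 74
MUL       6512
NEG       -6512
PUSH -19  -6512 -19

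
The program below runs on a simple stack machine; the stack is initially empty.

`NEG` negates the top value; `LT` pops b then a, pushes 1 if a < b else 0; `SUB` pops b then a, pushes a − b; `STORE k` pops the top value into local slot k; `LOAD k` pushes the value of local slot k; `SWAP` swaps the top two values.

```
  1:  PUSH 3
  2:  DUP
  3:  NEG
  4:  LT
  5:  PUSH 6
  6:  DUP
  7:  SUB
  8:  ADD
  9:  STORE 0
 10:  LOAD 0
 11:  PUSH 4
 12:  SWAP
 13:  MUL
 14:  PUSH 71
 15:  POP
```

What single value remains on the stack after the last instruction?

0

PUSH 3   [3]
DUP      [3, 3]
NEG      [3, -3]
LT       [0]
PUSH 6   [0, 6]
DUP      [0, 6, 6]
SUB      [0, 0]
ADD      [0]
STORE 0  []
LOAD 0   [0]
PUSH 4   [0, 4]
SWAP     [4, 0]
MUL      [0]
PUSH 71  [0, 71]
POP      [0]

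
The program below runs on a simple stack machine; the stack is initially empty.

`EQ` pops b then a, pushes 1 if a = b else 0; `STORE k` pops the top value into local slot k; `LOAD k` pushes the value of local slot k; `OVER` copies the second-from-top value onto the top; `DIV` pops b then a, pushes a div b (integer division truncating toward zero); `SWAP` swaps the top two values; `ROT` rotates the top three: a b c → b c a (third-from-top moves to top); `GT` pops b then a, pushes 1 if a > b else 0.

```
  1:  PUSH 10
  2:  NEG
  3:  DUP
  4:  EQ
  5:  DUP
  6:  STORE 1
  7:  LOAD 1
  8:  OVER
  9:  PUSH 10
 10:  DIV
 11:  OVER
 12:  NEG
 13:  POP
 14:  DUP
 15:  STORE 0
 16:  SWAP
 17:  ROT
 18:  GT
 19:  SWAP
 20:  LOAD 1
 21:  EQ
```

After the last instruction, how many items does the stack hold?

PUSH 10 → [10]
NEG     → [-10]
DUP     → [-10, -10]
EQ      → [1]
DUP     → [1, 1]
STORE 1 → [1]
LOAD 1  → [1, 1]
OVER    → [1, 1, 1]
PUSH 10 → [1, 1, 1, 10]
DIV     → [1, 1, 0]
OVER    → [1, 1, 0, 1]
NEG     → [1, 1, 0, -1]
POP     → [1, 1, 0]
DUP     → [1, 1, 0, 0]
STORE 0 → [1, 1, 0]
SWAP    → [1, 0, 1]
ROT     → [0, 1, 1]
GT      → [0, 0]
SWAP    → [0, 0]
LOAD 1  → [0, 0, 1]
EQ      → [0, 0]

2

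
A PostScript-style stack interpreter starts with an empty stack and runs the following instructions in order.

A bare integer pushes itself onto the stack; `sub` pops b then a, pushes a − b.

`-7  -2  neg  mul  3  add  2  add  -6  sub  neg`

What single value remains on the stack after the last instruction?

-7  : -7
-2  : -7 -2
neg : -7 2
mul : -14
3   : -14 3
add : -11
2   : -11 2
add : -9
-6  : -9 -6
sub : -3
neg : 3

3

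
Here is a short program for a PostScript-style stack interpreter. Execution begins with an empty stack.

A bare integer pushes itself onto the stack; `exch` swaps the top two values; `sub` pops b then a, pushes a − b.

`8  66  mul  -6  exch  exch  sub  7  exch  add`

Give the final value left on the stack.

8    → [8]
66   → [8, 66]
mul  → [528]
-6   → [528, -6]
exch → [-6, 528]
exch → [528, -6]
sub  → [534]
7    → [534, 7]
exch → [7, 534]
add  → [541]

541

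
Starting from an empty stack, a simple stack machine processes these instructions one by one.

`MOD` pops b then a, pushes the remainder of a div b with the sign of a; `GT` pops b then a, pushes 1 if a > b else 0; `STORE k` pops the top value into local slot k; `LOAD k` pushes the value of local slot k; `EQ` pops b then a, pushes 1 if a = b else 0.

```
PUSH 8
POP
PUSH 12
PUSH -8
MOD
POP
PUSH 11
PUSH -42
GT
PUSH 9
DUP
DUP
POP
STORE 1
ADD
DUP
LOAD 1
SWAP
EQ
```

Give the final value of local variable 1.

PUSH 8   -> [8]
POP      -> []
PUSH 12  -> [12]
PUSH -8  -> [12, -8]
MOD      -> [4]
POP      -> []
PUSH 11  -> [11]
PUSH -42 -> [11, -42]
GT       -> [1]
PUSH 9   -> [1, 9]
DUP      -> [1, 9, 9]
DUP      -> [1, 9, 9, 9]
POP      -> [1, 9, 9]
STORE 1  -> [1, 9]
ADD      -> [10]
DUP      -> [10, 10]
LOAD 1   -> [10, 10, 9]
SWAP     -> [10, 9, 10]
EQ       -> [10, 0]

9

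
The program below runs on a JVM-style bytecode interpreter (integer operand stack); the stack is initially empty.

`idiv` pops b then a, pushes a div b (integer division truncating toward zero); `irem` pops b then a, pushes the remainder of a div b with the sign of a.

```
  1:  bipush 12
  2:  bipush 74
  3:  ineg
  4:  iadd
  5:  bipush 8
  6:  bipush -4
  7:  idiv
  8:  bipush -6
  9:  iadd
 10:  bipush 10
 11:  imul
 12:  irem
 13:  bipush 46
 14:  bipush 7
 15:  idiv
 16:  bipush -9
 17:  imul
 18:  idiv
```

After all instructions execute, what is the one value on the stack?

bipush 12 : 12
bipush 74 : 12 74
ineg      : 12 -74
iadd      : -62
bipush 8  : -62 8
bipush -4 : -62 8 -4
idiv      : -62 -2
bipush -6 : -62 -2 -6
iadd      : -62 -8
bipush 10 : -62 -8 10
imul      : -62 -80
irem      : -62
bipush 46 : -62 46
bipush 7  : -62 46 7
idiv      : -62 6
bipush -9 : -62 6 -9
imul      : -62 -54
idiv      : 1

1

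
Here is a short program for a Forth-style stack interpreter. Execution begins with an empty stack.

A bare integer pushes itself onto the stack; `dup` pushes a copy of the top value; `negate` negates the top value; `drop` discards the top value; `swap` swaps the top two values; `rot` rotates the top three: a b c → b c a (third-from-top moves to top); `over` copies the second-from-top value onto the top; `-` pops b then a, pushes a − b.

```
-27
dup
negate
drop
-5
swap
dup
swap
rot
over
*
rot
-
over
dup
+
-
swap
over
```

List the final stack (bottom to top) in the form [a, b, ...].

-27    : -27
dup    : -27 -27
negate : -27 27
drop   : -27
-5     : -27 -5
swap   : -5 -27
dup    : -5 -27 -27
swap   : -5 -27 -27
rot    : -27 -27 -5
over   : -27 -27 -5 -27
*      : -27 -27 135
rot    : -27 135 -27
-      : -27 162
over   : -27 162 -27
dup    : -27 162 -27 -27
+      : -27 162 -54
-      : -27 216
swap   : 216 -27
over   : 216 -27 216

[216, -27, 216]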